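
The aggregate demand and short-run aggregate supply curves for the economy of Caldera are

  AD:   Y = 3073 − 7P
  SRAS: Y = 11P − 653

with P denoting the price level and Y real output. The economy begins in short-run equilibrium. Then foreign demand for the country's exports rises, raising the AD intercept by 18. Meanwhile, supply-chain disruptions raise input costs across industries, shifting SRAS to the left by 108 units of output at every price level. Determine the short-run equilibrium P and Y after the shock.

P = 214, Y = 1593

After both shocks: AD is Y = 3091 − 7P and SRAS is Y = 11P − 761.
Setting them equal: 3852 = 18P, so P = 214.
Y = 3091 − 7·214 = 1593.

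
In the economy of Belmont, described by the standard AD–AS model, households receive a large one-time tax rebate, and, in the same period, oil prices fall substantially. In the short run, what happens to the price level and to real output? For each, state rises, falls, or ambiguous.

The first event is a positive demand shock: AD shifts right, which by itself pushes P up and Y up.
The second is a favourable supply shock: SRAS shifts right, which by itself pushes P down and Y up.
The two shocks push P in opposite directions, so the effect on P is ambiguous. Both shocks push Y up, so Y rises.

Price level: ambiguous; output: rises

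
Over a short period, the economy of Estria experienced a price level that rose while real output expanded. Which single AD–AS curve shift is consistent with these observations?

AD shifted right

P rose and Y rose. An AD shift moves P and Y in the same direction; an SRAS shift moves them in opposite directions.
Here P and Y moved in the same direction, so the AD curve shifted.
Since Y rose, AD shifted right.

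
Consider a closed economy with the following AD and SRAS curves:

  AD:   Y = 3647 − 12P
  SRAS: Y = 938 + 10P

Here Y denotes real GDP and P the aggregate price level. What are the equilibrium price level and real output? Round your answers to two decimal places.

Set AD = SRAS: 3647 − 12P = 938 + 10P, so 2709 = 22P and P = 123.14.
Substituting into AD, Y = 3647 − 12P = 2169.36.

P = 123.14, Y = 2169.36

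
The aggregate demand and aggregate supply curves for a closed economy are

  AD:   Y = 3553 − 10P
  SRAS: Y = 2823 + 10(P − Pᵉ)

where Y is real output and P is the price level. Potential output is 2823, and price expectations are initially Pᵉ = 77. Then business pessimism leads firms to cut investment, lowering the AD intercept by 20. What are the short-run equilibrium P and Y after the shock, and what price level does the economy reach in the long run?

Short run: P = 74, Y = 2793. Long run: P = 71.

AD shifts left: new AD is Y = 3533 − 10P. With Pᵉ = 77, SRAS is Y = 2053 + 10P.
Short run: 3533 − 10P = 2053 + 10P gives 1480 = 20P, so P = 74 and Y = 3533 − 10·74 = 2793.
Y = 2793 is below potential 2823; expectations adjust and SRAS shifts right until Y = 2823.
Long run: on the new AD curve, 2823 = 3533 − 10P gives P = 71.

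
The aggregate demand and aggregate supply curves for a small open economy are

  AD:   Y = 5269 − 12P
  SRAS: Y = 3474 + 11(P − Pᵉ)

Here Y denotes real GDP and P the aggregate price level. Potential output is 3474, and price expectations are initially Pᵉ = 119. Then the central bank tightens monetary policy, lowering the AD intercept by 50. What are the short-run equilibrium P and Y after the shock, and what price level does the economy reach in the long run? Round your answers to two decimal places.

Short run: P = 132.78, Y = 3625.61. Long run: P = 145.42.

AD shifts left: new AD is Y = 5219 − 12P. With Pᵉ = 119, SRAS is Y = 2165 + 11P.
Short run: 5219 − 12P = 2165 + 11P gives 3054 = 23P, so P = 132.78 and Y = 5219 − 12P = 3625.61.
Y = 3625.61 is above potential 3474; expectations adjust and SRAS shifts left until Y = 3474.
Long run: on the new AD curve, 3474 = 5219 − 12P gives P = 145.42.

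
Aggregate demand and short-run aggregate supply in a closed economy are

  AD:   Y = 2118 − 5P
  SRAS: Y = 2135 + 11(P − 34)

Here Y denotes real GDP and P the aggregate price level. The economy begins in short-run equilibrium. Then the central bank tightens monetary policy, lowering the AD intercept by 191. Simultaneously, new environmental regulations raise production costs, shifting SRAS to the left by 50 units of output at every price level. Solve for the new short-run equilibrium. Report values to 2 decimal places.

After both shocks: AD is Y = 1927 − 5P and SRAS is Y = 1711 + 11P.
Setting them equal: 216 = 16P, so P = 13.50.
Substituting into AD, Y = 1859.50.

P = 13.50, Y = 1859.50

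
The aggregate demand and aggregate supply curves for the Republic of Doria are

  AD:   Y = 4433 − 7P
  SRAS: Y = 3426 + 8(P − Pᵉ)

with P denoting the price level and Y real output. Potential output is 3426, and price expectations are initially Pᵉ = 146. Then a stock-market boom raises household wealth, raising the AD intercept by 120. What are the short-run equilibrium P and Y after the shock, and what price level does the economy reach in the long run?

AD shifts right: new AD is Y = 4553 − 7P. With Pᵉ = 146, SRAS is Y = 2258 + 8P.
Short run: 4553 − 7P = 2258 + 8P gives 2295 = 15P, so P = 153 and Y = 4553 − 7·153 = 3482.
Y = 3482 is above potential 3426; expectations adjust and SRAS shifts left until Y = 3426.
Long run: on the new AD curve, 3426 = 4553 − 7P gives P = 161.

Short run: P = 153, Y = 3482. Long run: P = 161.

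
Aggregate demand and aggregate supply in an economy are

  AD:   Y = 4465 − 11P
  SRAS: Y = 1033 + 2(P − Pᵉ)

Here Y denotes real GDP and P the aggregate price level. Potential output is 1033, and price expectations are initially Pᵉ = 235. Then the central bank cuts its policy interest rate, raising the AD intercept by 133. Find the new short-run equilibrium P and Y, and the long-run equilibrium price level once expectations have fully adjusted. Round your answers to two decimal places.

AD shifts right: new AD is Y = 4598 − 11P. With Pᵉ = 235, SRAS is Y = 563 + 2P.
Short run: 4598 − 11P = 563 + 2P gives 4035 = 13P, so P = 310.38 and Y = 4598 − 11P = 1183.77.
Y = 1183.77 is above potential 1033; expectations adjust and SRAS shifts left until Y = 1033.
Long run: on the new AD curve, 1033 = 4598 − 11P gives P = 324.09.

Short run: P = 310.38, Y = 1183.77. Long run: P = 324.09.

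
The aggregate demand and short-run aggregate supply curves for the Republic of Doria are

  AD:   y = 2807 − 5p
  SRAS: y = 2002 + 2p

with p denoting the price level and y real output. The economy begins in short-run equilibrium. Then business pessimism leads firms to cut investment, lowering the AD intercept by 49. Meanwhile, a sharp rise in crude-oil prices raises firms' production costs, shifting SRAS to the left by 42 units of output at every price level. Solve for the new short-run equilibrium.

After both shocks: AD is y = 2758 − 5p and SRAS is y = 1960 + 2p.
Setting them equal: 798 = 7p, so p = 114.
y = 2758 − 5·114 = 2188.

p = 114, y = 2188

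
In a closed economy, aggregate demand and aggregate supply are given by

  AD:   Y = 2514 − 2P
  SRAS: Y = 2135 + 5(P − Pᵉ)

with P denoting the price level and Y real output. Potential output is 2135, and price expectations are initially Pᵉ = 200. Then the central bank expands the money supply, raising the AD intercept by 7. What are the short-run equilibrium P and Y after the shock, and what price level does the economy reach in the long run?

Short run: P = 198, Y = 2125. Long run: P = 193.

AD shifts right: new AD is Y = 2521 − 2P. With Pᵉ = 200, SRAS is Y = 1135 + 5P.
Short run: 2521 − 2P = 1135 + 5P gives 1386 = 7P, so P = 198 and Y = 2521 − 2·198 = 2125.
Y = 2125 is below potential 2135; expectations adjust and SRAS shifts right until Y = 2135.
Long run: on the new AD curve, 2135 = 2521 − 2P gives P = 193.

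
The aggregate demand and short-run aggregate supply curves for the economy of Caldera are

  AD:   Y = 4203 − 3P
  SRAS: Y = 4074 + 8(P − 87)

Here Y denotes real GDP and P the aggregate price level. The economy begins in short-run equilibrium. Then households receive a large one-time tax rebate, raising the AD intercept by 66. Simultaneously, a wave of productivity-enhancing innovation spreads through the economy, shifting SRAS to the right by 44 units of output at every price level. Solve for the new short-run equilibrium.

After both shocks: AD is Y = 4269 − 3P and SRAS is Y = 3422 + 8P.
Setting them equal: 847 = 11P, so P = 77.
Y = 4269 − 3·77 = 4038.

P = 77, Y = 4038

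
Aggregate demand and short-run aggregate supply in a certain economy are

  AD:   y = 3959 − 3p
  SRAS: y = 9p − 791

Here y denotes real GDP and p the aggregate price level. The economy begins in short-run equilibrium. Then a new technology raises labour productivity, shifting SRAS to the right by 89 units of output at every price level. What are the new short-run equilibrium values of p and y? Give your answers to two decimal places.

This is a positive supply shock: SRAS shifts right.
New SRAS: y = 9p − 702.
Set AD = SRAS: 3959 − 3p = 9p − 702, so 4661 = 12p and p = 388.42.
Substituting into AD, y = 2793.75.

p = 388.42, y = 2793.75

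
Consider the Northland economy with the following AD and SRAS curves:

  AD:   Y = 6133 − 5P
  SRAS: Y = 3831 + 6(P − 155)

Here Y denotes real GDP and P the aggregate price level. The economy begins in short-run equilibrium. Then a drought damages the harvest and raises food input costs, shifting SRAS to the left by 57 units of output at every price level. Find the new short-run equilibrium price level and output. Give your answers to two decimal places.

P = 299.00, Y = 4638.00

This is a negative supply shock: SRAS shifts left.
New SRAS: Y = 2844 + 6P.
Set AD = SRAS: 6133 − 5P = 2844 + 6P, so 3289 = 11P and P = 299.00.
Substituting into AD, Y = 4638.00.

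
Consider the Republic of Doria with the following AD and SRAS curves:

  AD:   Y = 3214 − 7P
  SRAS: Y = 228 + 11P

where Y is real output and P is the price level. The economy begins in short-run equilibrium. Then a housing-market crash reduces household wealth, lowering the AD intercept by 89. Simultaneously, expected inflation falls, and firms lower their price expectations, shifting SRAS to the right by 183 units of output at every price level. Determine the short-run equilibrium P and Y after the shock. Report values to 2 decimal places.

After both shocks: AD is Y = 3125 − 7P and SRAS is Y = 411 + 11P.
Setting them equal: 2714 = 18P, so P = 150.78.
Substituting into AD, Y = 2069.56.

P = 150.78, Y = 2069.56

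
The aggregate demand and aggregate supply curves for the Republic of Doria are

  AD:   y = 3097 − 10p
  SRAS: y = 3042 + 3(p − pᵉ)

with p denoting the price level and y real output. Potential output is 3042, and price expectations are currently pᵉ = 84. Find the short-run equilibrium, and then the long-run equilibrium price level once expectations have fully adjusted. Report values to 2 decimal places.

Short run: p = 23.62, y = 2860.85. Long run: p = 5.50.

Short run: with pᵉ = 84, SRAS is y = 2790 + 3p. Setting AD = SRAS gives 307 = 13p, so p = 23.62 and y = 3097 − 10p = 2860.85.
Output 2860.85 is below potential 3042, so over time expected prices fall and SRAS shifts right until y returns to 3042.
Long run: y = 3042 on the AD curve gives 3042 = 3097 − 10p, so p = 5.50.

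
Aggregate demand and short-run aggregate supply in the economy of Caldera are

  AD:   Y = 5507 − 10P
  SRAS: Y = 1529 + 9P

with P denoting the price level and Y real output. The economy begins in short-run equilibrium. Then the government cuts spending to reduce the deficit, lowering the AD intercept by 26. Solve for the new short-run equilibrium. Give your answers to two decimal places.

P = 208.00, Y = 3401.00

This is a negative demand shock: AD shifts left.
New AD: Y = 5481 − 10P.
Set AD = SRAS: 5481 − 10P = 1529 + 9P, so 3952 = 19P and P = 208.00.
Substituting into AD, Y = 3401.00.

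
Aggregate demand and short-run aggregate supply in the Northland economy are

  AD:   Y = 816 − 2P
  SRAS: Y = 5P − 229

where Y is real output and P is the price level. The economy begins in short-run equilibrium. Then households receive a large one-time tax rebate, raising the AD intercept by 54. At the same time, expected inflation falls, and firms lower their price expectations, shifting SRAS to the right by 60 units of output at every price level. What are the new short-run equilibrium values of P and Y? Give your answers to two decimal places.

P = 148.43, Y = 573.14

After both shocks: AD is Y = 870 − 2P and SRAS is Y = 5P − 169.
Setting them equal: 1039 = 7P, so P = 148.43.
Substituting into AD, Y = 573.14.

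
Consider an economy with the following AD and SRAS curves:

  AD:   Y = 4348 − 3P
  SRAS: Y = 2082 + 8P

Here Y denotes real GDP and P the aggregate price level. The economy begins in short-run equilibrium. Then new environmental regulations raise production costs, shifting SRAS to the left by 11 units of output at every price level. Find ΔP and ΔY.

This is a negative supply shock: SRAS shifts left.
New SRAS: Y = 2071 + 8P.
Set AD = SRAS: 4348 − 3P = 2071 + 8P, so 2277 = 11P and P = 207.
Y = 4348 − 3·207 = 3727.
Initially P = 206, Y = 3730, so ΔP = +1 and ΔY = -3.

ΔP = +1, ΔY = -3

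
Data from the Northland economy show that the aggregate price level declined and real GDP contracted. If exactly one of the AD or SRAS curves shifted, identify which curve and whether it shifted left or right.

P fell and Y fell. An AD shift moves P and Y in the same direction; an SRAS shift moves them in opposite directions.
Here P and Y moved in the same direction, so the AD curve shifted.
Since Y fell, AD shifted left.

AD shifted left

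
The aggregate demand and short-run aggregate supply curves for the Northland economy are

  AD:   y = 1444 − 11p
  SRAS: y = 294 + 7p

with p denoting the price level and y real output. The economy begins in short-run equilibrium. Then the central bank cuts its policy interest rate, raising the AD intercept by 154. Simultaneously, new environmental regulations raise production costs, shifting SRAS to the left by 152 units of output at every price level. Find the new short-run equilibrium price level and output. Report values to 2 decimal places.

After both shocks: AD is y = 1598 − 11p and SRAS is y = 142 + 7p.
Setting them equal: 1456 = 18p, so p = 80.89.
Substituting into AD, y = 708.22.

p = 80.89, y = 708.22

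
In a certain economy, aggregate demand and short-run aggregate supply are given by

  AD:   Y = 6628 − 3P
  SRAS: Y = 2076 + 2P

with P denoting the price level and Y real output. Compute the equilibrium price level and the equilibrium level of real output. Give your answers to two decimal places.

Set AD = SRAS: 6628 − 3P = 2076 + 2P, so 4552 = 5P and P = 910.40.
Substituting into AD, Y = 6628 − 3P = 3896.80.

P = 910.40, Y = 3896.80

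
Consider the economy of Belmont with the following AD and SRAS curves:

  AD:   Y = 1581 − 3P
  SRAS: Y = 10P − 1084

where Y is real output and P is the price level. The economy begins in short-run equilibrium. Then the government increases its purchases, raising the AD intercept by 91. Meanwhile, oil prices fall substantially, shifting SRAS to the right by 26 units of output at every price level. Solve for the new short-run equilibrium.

P = 210, Y = 1042

After both shocks: AD is Y = 1672 − 3P and SRAS is Y = 10P − 1058.
Setting them equal: 2730 = 13P, so P = 210.
Y = 1672 − 3·210 = 1042.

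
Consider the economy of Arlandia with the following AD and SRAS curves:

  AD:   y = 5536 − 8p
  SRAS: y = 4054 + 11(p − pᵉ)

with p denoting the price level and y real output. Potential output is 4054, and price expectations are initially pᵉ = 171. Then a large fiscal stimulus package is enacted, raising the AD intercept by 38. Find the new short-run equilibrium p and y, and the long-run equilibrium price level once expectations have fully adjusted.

AD shifts right: new AD is y = 5574 − 8p. With pᵉ = 171, SRAS is y = 2173 + 11p.
Short run: 5574 − 8p = 2173 + 11p gives 3401 = 19p, so p = 179 and y = 5574 − 8·179 = 4142.
y = 4142 is above potential 4054; expectations adjust and SRAS shifts left until y = 4054.
Long run: on the new AD curve, 4054 = 5574 − 8p gives p = 190.

Short run: p = 179, y = 4142. Long run: p = 190.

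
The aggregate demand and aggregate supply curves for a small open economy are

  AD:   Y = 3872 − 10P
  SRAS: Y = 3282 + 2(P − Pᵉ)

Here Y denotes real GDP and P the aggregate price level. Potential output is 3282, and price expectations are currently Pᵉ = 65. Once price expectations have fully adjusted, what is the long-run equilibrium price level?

Long-run P = 59

Short run: with Pᵉ = 65, SRAS is Y = 3152 + 2P. Setting AD = SRAS gives 720 = 12P, so P = 60 and Y = 3872 − 10·60 = 3272.
Output 3272 is below potential 3282, so over time expected prices fall and SRAS shifts right until Y returns to 3282.
Long run: Y = 3282 on the AD curve gives 3282 = 3872 − 10P, so P = 59.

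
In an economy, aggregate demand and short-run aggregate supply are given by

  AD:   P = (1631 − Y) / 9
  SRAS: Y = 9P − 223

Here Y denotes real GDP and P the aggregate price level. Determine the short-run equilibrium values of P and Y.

Rearrange AD to Y = 1631 − 9P.
Set AD = SRAS: 1631 − 9P = 9P − 223, so 1854 = 18P and P = 103.
Then Y = 1631 − 9·103 = 704.

P = 103, Y = 704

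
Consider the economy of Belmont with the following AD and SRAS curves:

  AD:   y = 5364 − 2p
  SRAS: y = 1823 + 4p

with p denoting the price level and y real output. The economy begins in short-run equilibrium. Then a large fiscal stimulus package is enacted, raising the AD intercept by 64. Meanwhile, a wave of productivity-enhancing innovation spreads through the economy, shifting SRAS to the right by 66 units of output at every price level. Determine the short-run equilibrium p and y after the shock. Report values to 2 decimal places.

After both shocks: AD is y = 5428 − 2p and SRAS is y = 1889 + 4p.
Setting them equal: 3539 = 6p, so p = 589.83.
Substituting into AD, y = 4248.33.

p = 589.83, y = 4248.33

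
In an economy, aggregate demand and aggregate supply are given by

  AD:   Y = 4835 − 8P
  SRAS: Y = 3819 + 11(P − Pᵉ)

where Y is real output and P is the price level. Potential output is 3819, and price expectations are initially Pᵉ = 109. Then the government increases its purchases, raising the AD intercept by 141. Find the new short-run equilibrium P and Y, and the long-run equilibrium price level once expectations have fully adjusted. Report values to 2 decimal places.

AD shifts right: new AD is Y = 4976 − 8P. With Pᵉ = 109, SRAS is Y = 2620 + 11P.
Short run: 4976 − 8P = 2620 + 11P gives 2356 = 19P, so P = 124.00 and Y = 4976 − 8P = 3984.00.
Y = 3984.00 is above potential 3819; expectations adjust and SRAS shifts left until Y = 3819.
Long run: on the new AD curve, 3819 = 4976 − 8P gives P = 144.63.

Short run: P = 124.00, Y = 3984.00. Long run: P = 144.63.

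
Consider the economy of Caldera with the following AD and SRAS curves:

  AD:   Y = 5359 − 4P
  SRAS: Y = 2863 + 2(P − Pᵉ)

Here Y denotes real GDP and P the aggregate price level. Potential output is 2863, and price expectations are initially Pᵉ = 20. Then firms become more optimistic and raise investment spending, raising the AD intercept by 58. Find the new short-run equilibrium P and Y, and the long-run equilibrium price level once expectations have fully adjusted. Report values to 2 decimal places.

Short run: P = 432.33, Y = 3687.67. Long run: P = 638.50.

AD shifts right: new AD is Y = 5417 − 4P. With Pᵉ = 20, SRAS is Y = 2823 + 2P.
Short run: 5417 − 4P = 2823 + 2P gives 2594 = 6P, so P = 432.33 and Y = 5417 − 4P = 3687.67.
Y = 3687.67 is above potential 2863; expectations adjust and SRAS shifts left until Y = 2863.
Long run: on the new AD curve, 2863 = 5417 − 4P gives P = 638.50.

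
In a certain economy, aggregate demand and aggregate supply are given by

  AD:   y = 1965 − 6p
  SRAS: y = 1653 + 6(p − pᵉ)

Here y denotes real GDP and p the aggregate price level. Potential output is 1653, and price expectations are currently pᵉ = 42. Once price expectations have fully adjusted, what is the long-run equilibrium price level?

Long-run p = 52

Short run: with pᵉ = 42, SRAS is y = 1401 + 6p. Setting AD = SRAS gives 564 = 12p, so p = 47 and y = 1965 − 6·47 = 1683.
Output 1683 is above potential 1653, so over time expected prices rise and SRAS shifts left until y returns to 1653.
Long run: y = 1653 on the AD curve gives 1653 = 1965 − 6p, so p = 52.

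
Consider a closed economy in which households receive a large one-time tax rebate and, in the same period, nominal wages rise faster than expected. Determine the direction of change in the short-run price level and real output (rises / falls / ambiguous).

Price level: rises; output: ambiguous

The first event is a positive demand shock: AD shifts right, which by itself pushes P up and Y up.
The second is an adverse supply shock: SRAS shifts left, which by itself pushes P up and Y down.
Both shocks push P up, so P rises. The two shocks push Y in opposite directions, so the effect on Y is ambiguous.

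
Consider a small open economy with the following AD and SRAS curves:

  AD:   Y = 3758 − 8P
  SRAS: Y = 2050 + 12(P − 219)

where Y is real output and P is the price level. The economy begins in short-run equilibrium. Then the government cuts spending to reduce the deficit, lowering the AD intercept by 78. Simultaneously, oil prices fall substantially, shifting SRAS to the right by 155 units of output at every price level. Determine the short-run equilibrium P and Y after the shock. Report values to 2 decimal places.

P = 205.15, Y = 2038.80

After both shocks: AD is Y = 3680 − 8P and SRAS is Y = 12P − 423.
Setting them equal: 4103 = 20P, so P = 205.15.
Substituting into AD, Y = 2038.80.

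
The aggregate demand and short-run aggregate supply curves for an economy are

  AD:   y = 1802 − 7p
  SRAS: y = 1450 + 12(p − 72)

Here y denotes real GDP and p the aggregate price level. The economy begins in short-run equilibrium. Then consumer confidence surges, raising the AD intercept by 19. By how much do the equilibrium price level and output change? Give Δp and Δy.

Δp = +1, Δy = +12

This is a positive demand shock: AD shifts right.
New AD: y = 1821 − 7p.
SRAS can be written y = 586 + 12p.
Set AD = SRAS: 1821 − 7p = 586 + 12p, so 1235 = 19p and p = 65.
y = 1821 − 7·65 = 1366.
Initially p = 64, y = 1354, so Δp = +1 and Δy = +12.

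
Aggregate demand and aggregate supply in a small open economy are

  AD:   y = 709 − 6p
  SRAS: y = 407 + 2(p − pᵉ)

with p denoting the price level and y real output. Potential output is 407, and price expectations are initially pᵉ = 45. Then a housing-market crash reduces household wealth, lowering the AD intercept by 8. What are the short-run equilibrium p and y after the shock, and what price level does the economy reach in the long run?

Short run: p = 48, y = 413. Long run: p = 49.

AD shifts left: new AD is y = 701 − 6p. With pᵉ = 45, SRAS is y = 317 + 2p.
Short run: 701 − 6p = 317 + 2p gives 384 = 8p, so p = 48 and y = 701 − 6·48 = 413.
y = 413 is above potential 407; expectations adjust and SRAS shifts left until y = 407.
Long run: on the new AD curve, 407 = 701 − 6p gives p = 49.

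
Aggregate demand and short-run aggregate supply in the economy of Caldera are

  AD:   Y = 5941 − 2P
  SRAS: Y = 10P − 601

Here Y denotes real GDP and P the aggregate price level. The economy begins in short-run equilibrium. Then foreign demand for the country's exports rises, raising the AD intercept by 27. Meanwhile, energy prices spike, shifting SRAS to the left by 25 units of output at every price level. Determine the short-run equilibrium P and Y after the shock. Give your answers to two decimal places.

P = 549.50, Y = 4869.00

After both shocks: AD is Y = 5968 − 2P and SRAS is Y = 10P − 626.
Setting them equal: 6594 = 12P, so P = 549.50.
Substituting into AD, Y = 4869.00.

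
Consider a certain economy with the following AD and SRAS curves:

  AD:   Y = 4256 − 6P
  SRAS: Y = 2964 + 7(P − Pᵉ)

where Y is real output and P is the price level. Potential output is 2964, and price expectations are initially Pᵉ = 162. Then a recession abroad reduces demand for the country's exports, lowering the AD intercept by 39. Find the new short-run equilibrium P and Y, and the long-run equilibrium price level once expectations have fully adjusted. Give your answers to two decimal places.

Short run: P = 183.62, Y = 3115.31. Long run: P = 208.83.

AD shifts left: new AD is Y = 4217 − 6P. With Pᵉ = 162, SRAS is Y = 1830 + 7P.
Short run: 4217 − 6P = 1830 + 7P gives 2387 = 13P, so P = 183.62 and Y = 4217 − 6P = 3115.31.
Y = 3115.31 is above potential 2964; expectations adjust and SRAS shifts left until Y = 2964.
Long run: on the new AD curve, 2964 = 4217 − 6P gives P = 208.83.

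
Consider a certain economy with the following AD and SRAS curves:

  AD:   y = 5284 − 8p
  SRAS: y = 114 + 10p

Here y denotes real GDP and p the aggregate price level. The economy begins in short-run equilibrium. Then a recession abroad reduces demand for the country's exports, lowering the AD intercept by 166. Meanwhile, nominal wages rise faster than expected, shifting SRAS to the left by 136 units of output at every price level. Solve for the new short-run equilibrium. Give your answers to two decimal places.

p = 285.56, y = 2833.56

After both shocks: AD is y = 5118 − 8p and SRAS is y = 10p − 22.
Setting them equal: 5140 = 18p, so p = 285.56.
Substituting into AD, y = 2833.56.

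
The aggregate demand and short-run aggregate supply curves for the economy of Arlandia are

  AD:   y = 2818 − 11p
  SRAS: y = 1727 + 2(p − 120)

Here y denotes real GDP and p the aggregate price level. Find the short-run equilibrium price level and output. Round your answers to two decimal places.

Write SRAS as y = 1727 + 2p − 240 = 1487 + 2p.
Set AD = SRAS: 2818 − 11p = 1487 + 2p, so 1331 = 13p and p = 102.38.
Substituting into AD, y = 2818 − 11p = 1691.77.

p = 102.38, y = 1691.77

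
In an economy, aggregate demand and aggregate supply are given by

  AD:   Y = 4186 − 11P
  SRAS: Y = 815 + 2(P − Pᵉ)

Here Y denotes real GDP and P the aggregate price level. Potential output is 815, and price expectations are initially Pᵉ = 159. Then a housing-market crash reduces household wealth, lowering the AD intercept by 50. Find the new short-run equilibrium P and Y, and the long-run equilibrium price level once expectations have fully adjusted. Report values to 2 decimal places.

Short run: P = 279.92, Y = 1056.85. Long run: P = 301.91.

AD shifts left: new AD is Y = 4136 − 11P. With Pᵉ = 159, SRAS is Y = 497 + 2P.
Short run: 4136 − 11P = 497 + 2P gives 3639 = 13P, so P = 279.92 and Y = 4136 − 11P = 1056.85.
Y = 1056.85 is above potential 815; expectations adjust and SRAS shifts left until Y = 815.
Long run: on the new AD curve, 815 = 4136 − 11P gives P = 301.91.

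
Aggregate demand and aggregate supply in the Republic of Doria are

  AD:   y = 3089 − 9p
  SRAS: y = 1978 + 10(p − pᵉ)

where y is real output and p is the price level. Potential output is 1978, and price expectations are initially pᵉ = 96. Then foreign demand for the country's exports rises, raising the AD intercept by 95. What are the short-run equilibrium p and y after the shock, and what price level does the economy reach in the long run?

Short run: p = 114, y = 2158. Long run: p = 134.

AD shifts right: new AD is y = 3184 − 9p. With pᵉ = 96, SRAS is y = 1018 + 10p.
Short run: 3184 − 9p = 1018 + 10p gives 2166 = 19p, so p = 114 and y = 3184 − 9·114 = 2158.
y = 2158 is above potential 1978; expectations adjust and SRAS shifts left until y = 1978.
Long run: on the new AD curve, 1978 = 3184 − 9p gives p = 134.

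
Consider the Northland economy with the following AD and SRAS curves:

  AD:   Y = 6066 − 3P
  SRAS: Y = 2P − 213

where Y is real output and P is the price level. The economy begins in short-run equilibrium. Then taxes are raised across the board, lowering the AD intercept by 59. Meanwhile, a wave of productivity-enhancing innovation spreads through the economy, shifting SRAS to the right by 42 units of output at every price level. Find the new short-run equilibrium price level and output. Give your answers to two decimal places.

After both shocks: AD is Y = 6007 − 3P and SRAS is Y = 2P − 171.
Setting them equal: 6178 = 5P, so P = 1235.60.
Substituting into AD, Y = 2300.20.

P = 1235.60, Y = 2300.20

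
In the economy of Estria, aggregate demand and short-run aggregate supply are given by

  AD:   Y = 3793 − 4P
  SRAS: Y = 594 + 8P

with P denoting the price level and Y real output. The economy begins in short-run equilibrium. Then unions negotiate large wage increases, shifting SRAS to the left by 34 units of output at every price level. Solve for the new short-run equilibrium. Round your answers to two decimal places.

P = 269.42, Y = 2715.33

This is a negative supply shock: SRAS shifts left.
New SRAS: Y = 560 + 8P.
Set AD = SRAS: 3793 − 4P = 560 + 8P, so 3233 = 12P and P = 269.42.
Substituting into AD, Y = 2715.33.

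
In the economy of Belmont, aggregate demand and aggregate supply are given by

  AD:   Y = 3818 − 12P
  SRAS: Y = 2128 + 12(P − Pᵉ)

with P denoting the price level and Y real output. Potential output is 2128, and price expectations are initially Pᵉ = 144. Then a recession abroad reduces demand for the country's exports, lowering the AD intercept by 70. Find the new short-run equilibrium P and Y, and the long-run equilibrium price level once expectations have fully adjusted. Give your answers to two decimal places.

AD shifts left: new AD is Y = 3748 − 12P. With Pᵉ = 144, SRAS is Y = 400 + 12P.
Short run: 3748 − 12P = 400 + 12P gives 3348 = 24P, so P = 139.50 and Y = 3748 − 12P = 2074.00.
Y = 2074.00 is below potential 2128; expectations adjust and SRAS shifts right until Y = 2128.
Long run: on the new AD curve, 2128 = 3748 − 12P gives P = 135.00.

Short run: P = 139.50, Y = 2074.00. Long run: P = 135.00.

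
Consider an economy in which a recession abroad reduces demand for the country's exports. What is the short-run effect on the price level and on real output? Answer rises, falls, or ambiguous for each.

This is a negative demand shock: AD shifts left.
Moving along the upward-sloping SRAS curve, P falls and Y falls.

Price level: falls; output: falls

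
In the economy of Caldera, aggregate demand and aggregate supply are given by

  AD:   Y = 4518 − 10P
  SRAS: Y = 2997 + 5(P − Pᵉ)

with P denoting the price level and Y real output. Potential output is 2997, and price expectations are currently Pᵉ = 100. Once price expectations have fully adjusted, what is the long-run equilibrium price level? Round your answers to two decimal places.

Short run: with Pᵉ = 100, SRAS is Y = 2497 + 5P. Setting AD = SRAS gives 2021 = 15P, so P = 134.73 and Y = 4518 − 10P = 3170.67.
Output 3170.67 is above potential 2997, so over time expected prices rise and SRAS shifts left until Y returns to 2997.
Long run: Y = 2997 on the AD curve gives 2997 = 4518 − 10P, so P = 152.10.

Long-run P = 152.10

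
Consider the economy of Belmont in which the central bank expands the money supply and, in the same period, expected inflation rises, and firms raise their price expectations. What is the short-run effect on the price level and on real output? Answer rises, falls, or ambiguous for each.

The first event is a positive demand shock: AD shifts right, which by itself pushes P up and Y up.
The second is an adverse supply shock: SRAS shifts left, which by itself pushes P up and Y down.
Both shocks push P up, so P rises. The two shocks push Y in opposite directions, so the effect on Y is ambiguous.

Price level: rises; output: ambiguous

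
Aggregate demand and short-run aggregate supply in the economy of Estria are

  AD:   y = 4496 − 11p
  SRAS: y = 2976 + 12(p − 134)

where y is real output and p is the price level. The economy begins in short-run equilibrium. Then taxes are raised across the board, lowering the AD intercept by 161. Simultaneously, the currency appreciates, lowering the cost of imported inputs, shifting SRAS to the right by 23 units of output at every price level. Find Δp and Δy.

Δp = -8, Δy = -73

After both shocks: AD is y = 4335 − 11p and SRAS is y = 1391 + 12p.
Setting them equal: 2944 = 23p, so p = 128.
y = 4335 − 11·128 = 2927.
Initially p = 136, y = 3000, so Δp = -8 and Δy = -73.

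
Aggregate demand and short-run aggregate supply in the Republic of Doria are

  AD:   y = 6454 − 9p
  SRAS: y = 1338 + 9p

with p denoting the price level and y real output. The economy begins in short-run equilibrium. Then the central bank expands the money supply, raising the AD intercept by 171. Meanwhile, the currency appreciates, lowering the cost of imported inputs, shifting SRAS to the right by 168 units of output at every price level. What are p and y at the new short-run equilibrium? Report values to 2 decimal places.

After both shocks: AD is y = 6625 − 9p and SRAS is y = 1506 + 9p.
Setting them equal: 5119 = 18p, so p = 284.39.
Substituting into AD, y = 4065.50.

p = 284.39, y = 4065.50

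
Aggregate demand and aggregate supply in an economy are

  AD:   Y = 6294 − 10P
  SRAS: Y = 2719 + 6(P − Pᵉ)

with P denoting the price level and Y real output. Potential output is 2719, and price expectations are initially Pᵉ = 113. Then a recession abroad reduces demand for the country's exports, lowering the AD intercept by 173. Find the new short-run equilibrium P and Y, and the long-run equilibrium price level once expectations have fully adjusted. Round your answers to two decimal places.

AD shifts left: new AD is Y = 6121 − 10P. With Pᵉ = 113, SRAS is Y = 2041 + 6P.
Short run: 6121 − 10P = 2041 + 6P gives 4080 = 16P, so P = 255.00 and Y = 6121 − 10P = 3571.00.
Y = 3571.00 is above potential 2719; expectations adjust and SRAS shifts left until Y = 2719.
Long run: on the new AD curve, 2719 = 6121 − 10P gives P = 340.20.

Short run: P = 255.00, Y = 3571.00. Long run: P = 340.20.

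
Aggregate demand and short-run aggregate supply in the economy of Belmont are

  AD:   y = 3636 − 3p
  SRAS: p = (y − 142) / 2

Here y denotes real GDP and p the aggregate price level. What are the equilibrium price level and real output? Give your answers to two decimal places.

p = 698.80, y = 1539.60

Rearrange SRAS to y = 142 + 2p.
Set AD = SRAS: 3636 − 3p = 142 + 2p, so 3494 = 5p and p = 698.80.
Substituting into AD, y = 3636 − 3p = 1539.60.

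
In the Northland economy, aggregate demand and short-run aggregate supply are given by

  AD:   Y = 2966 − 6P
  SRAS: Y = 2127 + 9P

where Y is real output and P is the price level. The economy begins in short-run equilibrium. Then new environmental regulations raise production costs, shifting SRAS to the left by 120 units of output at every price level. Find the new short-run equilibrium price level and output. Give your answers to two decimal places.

P = 63.93, Y = 2582.40

This is a negative supply shock: SRAS shifts left.
New SRAS: Y = 2007 + 9P.
Set AD = SRAS: 2966 − 6P = 2007 + 9P, so 959 = 15P and P = 63.93.
Substituting into AD, Y = 2582.40.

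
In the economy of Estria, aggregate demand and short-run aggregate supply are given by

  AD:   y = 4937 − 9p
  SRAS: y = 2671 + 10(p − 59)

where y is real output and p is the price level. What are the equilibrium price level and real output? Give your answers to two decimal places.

Write SRAS as y = 2671 + 10p − 590 = 2081 + 10p.
Set AD = SRAS: 4937 − 9p = 2081 + 10p, so 2856 = 19p and p = 150.32.
Substituting into AD, y = 4937 − 9p = 3584.16.

p = 150.32, y = 3584.16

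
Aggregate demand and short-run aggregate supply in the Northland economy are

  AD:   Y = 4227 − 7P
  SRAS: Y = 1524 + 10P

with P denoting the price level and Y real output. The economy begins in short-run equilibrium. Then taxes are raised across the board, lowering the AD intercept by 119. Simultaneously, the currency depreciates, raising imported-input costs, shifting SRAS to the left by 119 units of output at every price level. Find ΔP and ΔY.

ΔP = +0, ΔY = -119

After both shocks: AD is Y = 4108 − 7P and SRAS is Y = 1405 + 10P.
Setting them equal: 2703 = 17P, so P = 159.
Y = 4108 − 7·159 = 2995.
Initially P = 159, Y = 3114, so ΔP = +0 and ΔY = -119.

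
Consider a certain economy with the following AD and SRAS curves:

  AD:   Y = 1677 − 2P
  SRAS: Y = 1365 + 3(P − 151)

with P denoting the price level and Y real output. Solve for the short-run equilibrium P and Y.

Write SRAS as Y = 1365 + 3P − 453 = 912 + 3P.
Set AD = SRAS: 1677 − 2P = 912 + 3P, so 765 = 5P and P = 153.
Then Y = 1677 − 2·153 = 1371.

P = 153, Y = 1371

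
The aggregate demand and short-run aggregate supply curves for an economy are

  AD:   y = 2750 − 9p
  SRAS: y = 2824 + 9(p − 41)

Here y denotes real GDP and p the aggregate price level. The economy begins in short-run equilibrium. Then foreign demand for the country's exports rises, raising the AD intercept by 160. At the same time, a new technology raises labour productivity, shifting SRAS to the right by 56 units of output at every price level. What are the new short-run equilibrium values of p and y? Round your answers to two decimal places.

p = 22.17, y = 2710.50

After both shocks: AD is y = 2910 − 9p and SRAS is y = 2511 + 9p.
Setting them equal: 399 = 18p, so p = 22.17.
Substituting into AD, y = 2710.50.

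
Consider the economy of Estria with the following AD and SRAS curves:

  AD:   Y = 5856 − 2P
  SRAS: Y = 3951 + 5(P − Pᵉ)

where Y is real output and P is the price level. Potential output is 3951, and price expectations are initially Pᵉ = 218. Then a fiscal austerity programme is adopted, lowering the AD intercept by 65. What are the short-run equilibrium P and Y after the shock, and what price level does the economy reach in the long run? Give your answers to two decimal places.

Short run: P = 418.57, Y = 4953.86. Long run: P = 920.00.

AD shifts left: new AD is Y = 5791 − 2P. With Pᵉ = 218, SRAS is Y = 2861 + 5P.
Short run: 5791 − 2P = 2861 + 5P gives 2930 = 7P, so P = 418.57 and Y = 5791 − 2P = 4953.86.
Y = 4953.86 is above potential 3951; expectations adjust and SRAS shifts left until Y = 3951.
Long run: on the new AD curve, 3951 = 5791 − 2P gives P = 920.00.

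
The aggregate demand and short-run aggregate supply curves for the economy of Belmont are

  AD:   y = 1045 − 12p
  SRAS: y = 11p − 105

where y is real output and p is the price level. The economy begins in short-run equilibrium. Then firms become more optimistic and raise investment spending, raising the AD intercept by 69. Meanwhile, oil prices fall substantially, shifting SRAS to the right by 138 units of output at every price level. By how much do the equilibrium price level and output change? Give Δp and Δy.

Δp = -3, Δy = +105

After both shocks: AD is y = 1114 − 12p and SRAS is y = 33 + 11p.
Setting them equal: 1081 = 23p, so p = 47.
y = 1114 − 12·47 = 550.
Initially p = 50, y = 445, so Δp = -3 and Δy = +105.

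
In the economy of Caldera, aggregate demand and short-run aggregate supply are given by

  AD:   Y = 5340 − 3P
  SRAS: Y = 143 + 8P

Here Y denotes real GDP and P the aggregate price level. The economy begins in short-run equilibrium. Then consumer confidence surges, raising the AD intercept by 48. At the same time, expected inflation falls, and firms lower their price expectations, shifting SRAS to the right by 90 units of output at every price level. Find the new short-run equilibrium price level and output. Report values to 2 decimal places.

After both shocks: AD is Y = 5388 − 3P and SRAS is Y = 233 + 8P.
Setting them equal: 5155 = 11P, so P = 468.64.
Substituting into AD, Y = 3982.09.

P = 468.64, Y = 3982.09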